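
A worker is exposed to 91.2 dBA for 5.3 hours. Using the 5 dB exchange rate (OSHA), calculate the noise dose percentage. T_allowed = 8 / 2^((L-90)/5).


Given values:
  L = 91.2 dBA, T = 5.3 hours
Formula: T_allowed = 8 / 2^((L - 90) / 5)
Compute exponent: (91.2 - 90) / 5 = 0.24
Compute 2^(0.24) = 1.180993
T_allowed = 8 / 1.180993 = 6.773961 hours
Dose = (T / T_allowed) * 100
Dose = (5.3 / 6.773961) * 100 = 78.24

78.24 %


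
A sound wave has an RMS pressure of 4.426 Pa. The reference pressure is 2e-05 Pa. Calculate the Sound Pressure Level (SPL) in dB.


Given values:
  p = 4.426 Pa
  p_ref = 2e-05 Pa
Formula: SPL = 20 * log10(p / p_ref)
Compute ratio: p / p_ref = 4.426 / 2e-05 = 221300
Compute log10: log10(221300) = 5.344981
Multiply: SPL = 20 * 5.344981 = 106.9

106.9 dB


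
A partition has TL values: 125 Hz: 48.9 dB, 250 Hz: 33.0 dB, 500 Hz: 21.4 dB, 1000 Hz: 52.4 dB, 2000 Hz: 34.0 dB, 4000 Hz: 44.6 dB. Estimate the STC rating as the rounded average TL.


Given TL values at each frequency:
  125 Hz: 48.9 dB
  250 Hz: 33.0 dB
  500 Hz: 21.4 dB
  1000 Hz: 52.4 dB
  2000 Hz: 34.0 dB
  4000 Hz: 44.6 dB
Formula: STC ~ round(average of TL values)
Sum = 48.9 + 33.0 + 21.4 + 52.4 + 34.0 + 44.6 = 234.3
Average = 234.3 / 6 = 39.05
Rounded: 39

39


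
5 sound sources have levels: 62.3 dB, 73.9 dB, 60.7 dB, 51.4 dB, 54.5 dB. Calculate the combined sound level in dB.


Formula: L_total = 10 * log10( sum(10^(Li/10)) )
  Source 1: 10^(62.3/10) = 1698243.6525
  Source 2: 10^(73.9/10) = 24547089.1569
  Source 3: 10^(60.7/10) = 1174897.5549
  Source 4: 10^(51.4/10) = 138038.4265
  Source 5: 10^(54.5/10) = 281838.2931
Sum of linear values = 27840107.0839
L_total = 10 * log10(27840107.0839) = 74.45

74.45 dB


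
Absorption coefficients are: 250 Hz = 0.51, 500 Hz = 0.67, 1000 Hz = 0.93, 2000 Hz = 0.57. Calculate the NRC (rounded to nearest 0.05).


Given values:
  a_250 = 0.51, a_500 = 0.67
  a_1000 = 0.93, a_2000 = 0.57
Formula: NRC = (a250 + a500 + a1000 + a2000) / 4
Sum = 0.51 + 0.67 + 0.93 + 0.57 = 2.68
NRC = 2.68 / 4 = 0.67
Rounded to nearest 0.05: 0.65

0.65


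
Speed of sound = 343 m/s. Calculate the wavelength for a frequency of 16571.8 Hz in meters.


Given values:
  c = 343 m/s, f = 16571.8 Hz
Formula: lambda = c / f
lambda = 343 / 16571.8
lambda = 0.0207

0.0207 m


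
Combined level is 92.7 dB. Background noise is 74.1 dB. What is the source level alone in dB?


Given values:
  L_total = 92.7 dB, L_bg = 74.1 dB
Formula: L_source = 10 * log10(10^(L_total/10) - 10^(L_bg/10))
Convert to linear:
  10^(92.7/10) = 1862087136.6629
  10^(74.1/10) = 25703957.8277
Difference: 1862087136.6629 - 25703957.8277 = 1836383178.8352
L_source = 10 * log10(1836383178.8352) = 92.64

92.64 dB


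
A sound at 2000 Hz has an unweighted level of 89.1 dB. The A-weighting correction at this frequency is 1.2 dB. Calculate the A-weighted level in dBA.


Given values:
  SPL = 89.1 dB
  A-weighting at 2000 Hz = 1.2 dB
Formula: L_A = SPL + A_weight
L_A = 89.1 + (1.2)
L_A = 90.3

90.3 dBA


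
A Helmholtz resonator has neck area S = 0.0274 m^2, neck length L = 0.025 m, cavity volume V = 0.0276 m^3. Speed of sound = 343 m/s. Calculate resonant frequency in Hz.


Given values:
  S = 0.0274 m^2, L = 0.025 m, V = 0.0276 m^3, c = 343 m/s
Formula: f = (c / (2*pi)) * sqrt(S / (V * L))
Compute V * L = 0.0276 * 0.025 = 0.00069
Compute S / (V * L) = 0.0274 / 0.00069 = 39.7101
Compute sqrt(39.7101) = 6.301595
Compute c / (2*pi) = 343 / 6.283185 = 54.590148
f = 54.590148 * 6.301595 = 344.01

344.01 Hz


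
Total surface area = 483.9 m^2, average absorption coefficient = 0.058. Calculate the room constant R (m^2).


Given values:
  S = 483.9 m^2, alpha = 0.058
Formula: R = S * alpha / (1 - alpha)
Numerator: 483.9 * 0.058 = 28.0662
Denominator: 1 - 0.058 = 0.942
R = 28.0662 / 0.942 = 29.79

29.79 m^2


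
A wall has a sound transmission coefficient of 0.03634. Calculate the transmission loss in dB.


Given values:
  tau = 0.03634
Formula: TL = 10 * log10(1 / tau)
Compute 1 / tau = 1 / 0.03634 = 27.5179
Compute log10(27.5179) = 1.439615
TL = 10 * 1.439615 = 14.4

14.4 dB


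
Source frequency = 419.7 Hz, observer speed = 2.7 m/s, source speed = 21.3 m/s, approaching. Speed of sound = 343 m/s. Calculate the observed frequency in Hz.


Given values:
  f_s = 419.7 Hz, v_o = 2.7 m/s, v_s = 21.3 m/s
  Direction: approaching
Formula: f_o = f_s * (c + v_o) / (c - v_s)
Numerator: c + v_o = 343 + 2.7 = 345.7
Denominator: c - v_s = 343 - 21.3 = 321.7
f_o = 419.7 * 345.7 / 321.7 = 451.01

451.01 Hz


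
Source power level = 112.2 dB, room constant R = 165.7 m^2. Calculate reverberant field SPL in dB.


Given values:
  Lw = 112.2 dB, R = 165.7 m^2
Formula: SPL = Lw + 10 * log10(4 / R)
Compute 4 / R = 4 / 165.7 = 0.02414
Compute 10 * log10(0.02414) = -16.1726
SPL = 112.2 + (-16.1726) = 96.03

96.03 dB


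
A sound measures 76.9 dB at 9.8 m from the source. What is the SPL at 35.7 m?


Given values:
  SPL1 = 76.9 dB, r1 = 9.8 m, r2 = 35.7 m
Formula: SPL2 = SPL1 - 20 * log10(r2 / r1)
Compute ratio: r2 / r1 = 35.7 / 9.8 = 3.6429
Compute log10: log10(3.6429) = 0.561447
Compute drop: 20 * 0.561447 = 11.2289
SPL2 = 76.9 - 11.2289 = 65.67

65.67 dB


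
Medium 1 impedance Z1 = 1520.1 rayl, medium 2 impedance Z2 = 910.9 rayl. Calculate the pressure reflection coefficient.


Given values:
  Z1 = 1520.1 rayl, Z2 = 910.9 rayl
Formula: R = (Z2 - Z1) / (Z2 + Z1)
Numerator: Z2 - Z1 = 910.9 - 1520.1 = -609.2
Denominator: Z2 + Z1 = 910.9 + 1520.1 = 2431.0
R = -609.2 / 2431.0 = -0.2506

-0.2506


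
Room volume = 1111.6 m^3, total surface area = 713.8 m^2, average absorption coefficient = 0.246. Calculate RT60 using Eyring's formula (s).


Given values:
  V = 1111.6 m^3, S = 713.8 m^2, alpha = 0.246
Formula: RT60 = 0.161 * V / (-S * ln(1 - alpha))
Compute ln(1 - 0.246) = ln(0.754) = -0.282363
Denominator: -713.8 * -0.282363 = 201.5507
Numerator: 0.161 * 1111.6 = 178.9676
RT60 = 178.9676 / 201.5507 = 0.888

0.888 s


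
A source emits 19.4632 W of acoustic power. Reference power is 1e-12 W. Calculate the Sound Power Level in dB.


Given values:
  W = 19.4632 W
  W_ref = 1e-12 W
Formula: SWL = 10 * log10(W / W_ref)
Compute ratio: W / W_ref = 19463200000000
Compute log10: log10(19463200000000) = 13.289214
Multiply: SWL = 10 * 13.289214 = 132.89

132.89 dB


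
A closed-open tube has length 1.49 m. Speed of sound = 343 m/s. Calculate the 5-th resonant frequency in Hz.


Given values:
  Tube type: closed-open, L = 1.49 m, c = 343 m/s, n = 5
Formula: f_n = (2n - 1) * c / (4 * L)
Compute 2n - 1 = 2*5 - 1 = 9
Compute 4 * L = 4 * 1.49 = 5.96
f = 9 * 343 / 5.96
f = 517.95

517.95 Hz


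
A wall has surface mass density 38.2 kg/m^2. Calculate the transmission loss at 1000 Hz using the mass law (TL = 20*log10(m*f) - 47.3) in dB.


Given values:
  m = 38.2 kg/m^2, f = 1000 Hz
Formula: TL = 20 * log10(m * f) - 47.3
Compute m * f = 38.2 * 1000 = 38200.0
Compute log10(38200.0) = 4.582063
Compute 20 * 4.582063 = 91.6413
TL = 91.6413 - 47.3 = 44.34

44.34 dB


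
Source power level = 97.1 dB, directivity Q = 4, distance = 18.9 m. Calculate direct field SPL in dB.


Given values:
  Lw = 97.1 dB, Q = 4, r = 18.9 m
Formula: SPL = Lw + 10 * log10(Q / (4 * pi * r^2))
Compute 4 * pi * r^2 = 4 * pi * 18.9^2 = 4488.8332
Compute Q / denom = 4 / 4488.8332 = 0.0008911
Compute 10 * log10(0.0008911) = -30.5007
SPL = 97.1 + (-30.5007) = 66.6

66.6 dB


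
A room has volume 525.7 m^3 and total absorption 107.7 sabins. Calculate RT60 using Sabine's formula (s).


Given values:
  V = 525.7 m^3
  A = 107.7 sabins
Formula: RT60 = 0.161 * V / A
Numerator: 0.161 * 525.7 = 84.6377
RT60 = 84.6377 / 107.7 = 0.786

0.786 s


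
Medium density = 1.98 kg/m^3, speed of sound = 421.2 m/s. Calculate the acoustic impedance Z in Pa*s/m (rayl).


Given values:
  rho = 1.98 kg/m^3
  c = 421.2 m/s
Formula: Z = rho * c
Z = 1.98 * 421.2
Z = 833.98

833.98 rayl


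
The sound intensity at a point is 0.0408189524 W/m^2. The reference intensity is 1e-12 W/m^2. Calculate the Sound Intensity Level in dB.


Given values:
  I = 0.0408189524 W/m^2
  I_ref = 1e-12 W/m^2
Formula: SIL = 10 * log10(I / I_ref)
Compute ratio: I / I_ref = 40818952400
Compute log10: log10(40818952400) = 10.610862
Multiply: SIL = 10 * 10.610862 = 106.11

106.11 dB


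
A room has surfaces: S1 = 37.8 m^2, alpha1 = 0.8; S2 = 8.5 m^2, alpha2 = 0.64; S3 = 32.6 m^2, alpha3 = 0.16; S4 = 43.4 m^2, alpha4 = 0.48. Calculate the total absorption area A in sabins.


Given surfaces:
  Surface 1: 37.8 * 0.8 = 30.24
  Surface 2: 8.5 * 0.64 = 5.44
  Surface 3: 32.6 * 0.16 = 5.216
  Surface 4: 43.4 * 0.48 = 20.832
Formula: A = sum(Si * alpha_i)
A = 30.24 + 5.44 + 5.216 + 20.832
A = 61.73

61.73 sabins


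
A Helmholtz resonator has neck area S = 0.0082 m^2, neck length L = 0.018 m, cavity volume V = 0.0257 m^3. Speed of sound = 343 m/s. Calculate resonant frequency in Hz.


Given values:
  S = 0.0082 m^2, L = 0.018 m, V = 0.0257 m^3, c = 343 m/s
Formula: f = (c / (2*pi)) * sqrt(S / (V * L))
Compute V * L = 0.0257 * 0.018 = 0.0004626
Compute S / (V * L) = 0.0082 / 0.0004626 = 17.7259
Compute sqrt(17.7259) = 4.210214
Compute c / (2*pi) = 343 / 6.283185 = 54.590148
f = 54.590148 * 4.210214 = 229.84

229.84 Hz


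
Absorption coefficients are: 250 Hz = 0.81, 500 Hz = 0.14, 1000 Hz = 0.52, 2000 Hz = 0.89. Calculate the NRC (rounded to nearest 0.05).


Given values:
  a_250 = 0.81, a_500 = 0.14
  a_1000 = 0.52, a_2000 = 0.89
Formula: NRC = (a250 + a500 + a1000 + a2000) / 4
Sum = 0.81 + 0.14 + 0.52 + 0.89 = 2.36
NRC = 2.36 / 4 = 0.59
Rounded to nearest 0.05: 0.6

0.6


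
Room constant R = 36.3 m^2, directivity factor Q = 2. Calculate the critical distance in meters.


Given values:
  R = 36.3 m^2, Q = 2
Formula: d_c = 0.141 * sqrt(Q * R)
Compute Q * R = 2 * 36.3 = 72.6
Compute sqrt(72.6) = 8.5206
d_c = 0.141 * 8.5206 = 1.201

1.201 m


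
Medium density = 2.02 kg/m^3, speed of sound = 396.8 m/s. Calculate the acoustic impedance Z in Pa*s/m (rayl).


Given values:
  rho = 2.02 kg/m^3
  c = 396.8 m/s
Formula: Z = rho * c
Z = 2.02 * 396.8
Z = 801.54

801.54 rayl


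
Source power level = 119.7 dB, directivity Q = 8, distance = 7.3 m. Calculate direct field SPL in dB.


Given values:
  Lw = 119.7 dB, Q = 8, r = 7.3 m
Formula: SPL = Lw + 10 * log10(Q / (4 * pi * r^2))
Compute 4 * pi * r^2 = 4 * pi * 7.3^2 = 669.6619
Compute Q / denom = 8 / 669.6619 = 0.01194633
Compute 10 * log10(0.01194633) = -19.2277
SPL = 119.7 + (-19.2277) = 100.47

100.47 dB


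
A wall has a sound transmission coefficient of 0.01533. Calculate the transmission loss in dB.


Given values:
  tau = 0.01533
Formula: TL = 10 * log10(1 / tau)
Compute 1 / tau = 1 / 0.01533 = 65.2316
Compute log10(65.2316) = 1.814458
TL = 10 * 1.814458 = 18.14

18.14 dB


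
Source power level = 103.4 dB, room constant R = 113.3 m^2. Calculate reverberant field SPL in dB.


Given values:
  Lw = 103.4 dB, R = 113.3 m^2
Formula: SPL = Lw + 10 * log10(4 / R)
Compute 4 / R = 4 / 113.3 = 0.035305
Compute 10 * log10(0.035305) = -14.5216
SPL = 103.4 + (-14.5216) = 88.88

88.88 dB


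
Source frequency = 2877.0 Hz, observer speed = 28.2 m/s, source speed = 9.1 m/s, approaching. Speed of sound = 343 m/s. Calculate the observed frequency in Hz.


Given values:
  f_s = 2877.0 Hz, v_o = 28.2 m/s, v_s = 9.1 m/s
  Direction: approaching
Formula: f_o = f_s * (c + v_o) / (c - v_s)
Numerator: c + v_o = 343 + 28.2 = 371.2
Denominator: c - v_s = 343 - 9.1 = 333.9
f_o = 2877.0 * 371.2 / 333.9 = 3198.39

3198.39 Hz


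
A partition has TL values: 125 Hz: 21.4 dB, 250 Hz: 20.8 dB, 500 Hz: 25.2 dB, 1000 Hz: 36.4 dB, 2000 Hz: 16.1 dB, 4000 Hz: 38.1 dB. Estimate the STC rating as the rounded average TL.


Given TL values at each frequency:
  125 Hz: 21.4 dB
  250 Hz: 20.8 dB
  500 Hz: 25.2 dB
  1000 Hz: 36.4 dB
  2000 Hz: 16.1 dB
  4000 Hz: 38.1 dB
Formula: STC ~ round(average of TL values)
Sum = 21.4 + 20.8 + 25.2 + 36.4 + 16.1 + 38.1 = 158.0
Average = 158.0 / 6 = 26.33
Rounded: 26

26


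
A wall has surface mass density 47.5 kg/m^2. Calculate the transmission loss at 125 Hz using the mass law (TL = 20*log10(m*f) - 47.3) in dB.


Given values:
  m = 47.5 kg/m^2, f = 125 Hz
Formula: TL = 20 * log10(m * f) - 47.3
Compute m * f = 47.5 * 125 = 5937.5
Compute log10(5937.5) = 3.773604
Compute 20 * 3.773604 = 75.4721
TL = 75.4721 - 47.3 = 28.17

28.17 dB


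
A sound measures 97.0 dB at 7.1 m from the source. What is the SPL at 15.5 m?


Given values:
  SPL1 = 97.0 dB, r1 = 7.1 m, r2 = 15.5 m
Formula: SPL2 = SPL1 - 20 * log10(r2 / r1)
Compute ratio: r2 / r1 = 15.5 / 7.1 = 2.1831
Compute log10: log10(2.1831) = 0.339074
Compute drop: 20 * 0.339074 = 6.7815
SPL2 = 97.0 - 6.7815 = 90.22

90.22 dB


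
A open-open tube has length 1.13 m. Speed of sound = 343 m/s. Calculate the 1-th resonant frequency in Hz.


Given values:
  Tube type: open-open, L = 1.13 m, c = 343 m/s, n = 1
Formula: f_n = n * c / (2 * L)
Compute 2 * L = 2 * 1.13 = 2.26
f = 1 * 343 / 2.26
f = 151.77

151.77 Hz


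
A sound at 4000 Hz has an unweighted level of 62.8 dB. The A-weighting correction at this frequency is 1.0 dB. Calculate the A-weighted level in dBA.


Given values:
  SPL = 62.8 dB
  A-weighting at 4000 Hz = 1.0 dB
Formula: L_A = SPL + A_weight
L_A = 62.8 + (1.0)
L_A = 63.8

63.8 dBA


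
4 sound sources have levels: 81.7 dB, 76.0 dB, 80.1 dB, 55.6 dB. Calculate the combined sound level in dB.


Formula: L_total = 10 * log10( sum(10^(Li/10)) )
  Source 1: 10^(81.7/10) = 147910838.8168
  Source 2: 10^(76.0/10) = 39810717.0553
  Source 3: 10^(80.1/10) = 102329299.2281
  Source 4: 10^(55.6/10) = 363078.0548
Sum of linear values = 290413933.155
L_total = 10 * log10(290413933.155) = 84.63

84.63 dB


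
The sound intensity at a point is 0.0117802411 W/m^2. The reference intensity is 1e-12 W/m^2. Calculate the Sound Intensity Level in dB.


Given values:
  I = 0.0117802411 W/m^2
  I_ref = 1e-12 W/m^2
Formula: SIL = 10 * log10(I / I_ref)
Compute ratio: I / I_ref = 11780241100
Compute log10: log10(11780241100) = 10.071154
Multiply: SIL = 10 * 10.071154 = 100.71

100.71 dB


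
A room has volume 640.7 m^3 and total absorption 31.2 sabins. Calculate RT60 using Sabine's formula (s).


Given values:
  V = 640.7 m^3
  A = 31.2 sabins
Formula: RT60 = 0.161 * V / A
Numerator: 0.161 * 640.7 = 103.1527
RT60 = 103.1527 / 31.2 = 3.306

3.306 s


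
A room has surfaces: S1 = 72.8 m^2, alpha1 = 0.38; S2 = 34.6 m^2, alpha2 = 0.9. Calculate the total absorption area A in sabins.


Given surfaces:
  Surface 1: 72.8 * 0.38 = 27.664
  Surface 2: 34.6 * 0.9 = 31.14
Formula: A = sum(Si * alpha_i)
A = 27.664 + 31.14
A = 58.8

58.8 sabins


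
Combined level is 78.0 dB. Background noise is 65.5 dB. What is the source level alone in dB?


Given values:
  L_total = 78.0 dB, L_bg = 65.5 dB
Formula: L_source = 10 * log10(10^(L_total/10) - 10^(L_bg/10))
Convert to linear:
  10^(78.0/10) = 63095734.448
  10^(65.5/10) = 3548133.8923
Difference: 63095734.448 - 3548133.8923 = 59547600.5557
L_source = 10 * log10(59547600.5557) = 77.75

77.75 dB


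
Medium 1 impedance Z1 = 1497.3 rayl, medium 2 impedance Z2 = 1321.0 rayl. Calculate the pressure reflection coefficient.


Given values:
  Z1 = 1497.3 rayl, Z2 = 1321.0 rayl
Formula: R = (Z2 - Z1) / (Z2 + Z1)
Numerator: Z2 - Z1 = 1321.0 - 1497.3 = -176.3
Denominator: Z2 + Z1 = 1321.0 + 1497.3 = 2818.3
R = -176.3 / 2818.3 = -0.0626

-0.0626


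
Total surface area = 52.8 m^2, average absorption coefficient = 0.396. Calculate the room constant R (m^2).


Given values:
  S = 52.8 m^2, alpha = 0.396
Formula: R = S * alpha / (1 - alpha)
Numerator: 52.8 * 0.396 = 20.9088
Denominator: 1 - 0.396 = 0.604
R = 20.9088 / 0.604 = 34.62

34.62 m^2


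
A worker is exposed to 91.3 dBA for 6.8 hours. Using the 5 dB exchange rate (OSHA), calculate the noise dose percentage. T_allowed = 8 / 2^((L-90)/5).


Given values:
  L = 91.3 dBA, T = 6.8 hours
Formula: T_allowed = 8 / 2^((L - 90) / 5)
Compute exponent: (91.3 - 90) / 5 = 0.26
Compute 2^(0.26) = 1.197479
T_allowed = 8 / 1.197479 = 6.680702 hours
Dose = (T / T_allowed) * 100
Dose = (6.8 / 6.680702) * 100 = 101.79

101.79 %


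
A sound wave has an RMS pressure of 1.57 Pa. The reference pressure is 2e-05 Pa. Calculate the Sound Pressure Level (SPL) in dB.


Given values:
  p = 1.57 Pa
  p_ref = 2e-05 Pa
Formula: SPL = 20 * log10(p / p_ref)
Compute ratio: p / p_ref = 1.57 / 2e-05 = 78500
Compute log10: log10(78500) = 4.89487
Multiply: SPL = 20 * 4.89487 = 97.9

97.9 dB


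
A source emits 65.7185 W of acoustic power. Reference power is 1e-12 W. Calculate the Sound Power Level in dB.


Given values:
  W = 65.7185 W
  W_ref = 1e-12 W
Formula: SWL = 10 * log10(W / W_ref)
Compute ratio: W / W_ref = 65718500000000
Compute log10: log10(65718500000000) = 13.817688
Multiply: SWL = 10 * 13.817688 = 138.18

138.18 dB


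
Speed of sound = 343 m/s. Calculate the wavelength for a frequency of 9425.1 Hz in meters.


Given values:
  c = 343 m/s, f = 9425.1 Hz
Formula: lambda = c / f
lambda = 343 / 9425.1
lambda = 0.0364

0.0364 m


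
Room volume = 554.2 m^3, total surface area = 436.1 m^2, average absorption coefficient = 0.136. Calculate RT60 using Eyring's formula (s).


Given values:
  V = 554.2 m^3, S = 436.1 m^2, alpha = 0.136
Formula: RT60 = 0.161 * V / (-S * ln(1 - alpha))
Compute ln(1 - 0.136) = ln(0.864) = -0.146183
Denominator: -436.1 * -0.146183 = 63.7504
Numerator: 0.161 * 554.2 = 89.2262
RT60 = 89.2262 / 63.7504 = 1.4

1.4 s


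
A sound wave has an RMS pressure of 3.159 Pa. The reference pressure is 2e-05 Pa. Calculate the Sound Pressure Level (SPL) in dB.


Given values:
  p = 3.159 Pa
  p_ref = 2e-05 Pa
Formula: SPL = 20 * log10(p / p_ref)
Compute ratio: p / p_ref = 3.159 / 2e-05 = 157950
Compute log10: log10(157950) = 5.19852
Multiply: SPL = 20 * 5.19852 = 103.97

103.97 dB


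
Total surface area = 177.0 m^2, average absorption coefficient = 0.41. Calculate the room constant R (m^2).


Given values:
  S = 177.0 m^2, alpha = 0.41
Formula: R = S * alpha / (1 - alpha)
Numerator: 177.0 * 0.41 = 72.57
Denominator: 1 - 0.41 = 0.59
R = 72.57 / 0.59 = 123.0

123.0 m^2


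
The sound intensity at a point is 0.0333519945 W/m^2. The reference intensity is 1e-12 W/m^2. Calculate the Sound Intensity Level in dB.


Given values:
  I = 0.0333519945 W/m^2
  I_ref = 1e-12 W/m^2
Formula: SIL = 10 * log10(I / I_ref)
Compute ratio: I / I_ref = 33351994500
Compute log10: log10(33351994500) = 10.523122
Multiply: SIL = 10 * 10.523122 = 105.23

105.23 dB


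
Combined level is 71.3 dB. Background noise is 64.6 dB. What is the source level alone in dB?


Given values:
  L_total = 71.3 dB, L_bg = 64.6 dB
Formula: L_source = 10 * log10(10^(L_total/10) - 10^(L_bg/10))
Convert to linear:
  10^(71.3/10) = 13489628.8259
  10^(64.6/10) = 2884031.5031
Difference: 13489628.8259 - 2884031.5031 = 10605597.3228
L_source = 10 * log10(10605597.3228) = 70.26

70.26 dB


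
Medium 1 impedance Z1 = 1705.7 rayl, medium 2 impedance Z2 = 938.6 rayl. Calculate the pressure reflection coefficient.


Given values:
  Z1 = 1705.7 rayl, Z2 = 938.6 rayl
Formula: R = (Z2 - Z1) / (Z2 + Z1)
Numerator: Z2 - Z1 = 938.6 - 1705.7 = -767.1
Denominator: Z2 + Z1 = 938.6 + 1705.7 = 2644.3
R = -767.1 / 2644.3 = -0.2901

-0.2901


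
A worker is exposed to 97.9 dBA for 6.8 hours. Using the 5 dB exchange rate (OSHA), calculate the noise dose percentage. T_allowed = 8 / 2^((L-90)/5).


Given values:
  L = 97.9 dBA, T = 6.8 hours
Formula: T_allowed = 8 / 2^((L - 90) / 5)
Compute exponent: (97.9 - 90) / 5 = 1.58
Compute 2^(1.58) = 2.989698
T_allowed = 8 / 2.989698 = 2.675856 hours
Dose = (T / T_allowed) * 100
Dose = (6.8 / 2.675856) * 100 = 254.12

254.12 %


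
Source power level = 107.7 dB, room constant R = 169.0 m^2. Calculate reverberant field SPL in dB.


Given values:
  Lw = 107.7 dB, R = 169.0 m^2
Formula: SPL = Lw + 10 * log10(4 / R)
Compute 4 / R = 4 / 169.0 = 0.023669
Compute 10 * log10(0.023669) = -16.2582
SPL = 107.7 + (-16.2582) = 91.44

91.44 dB


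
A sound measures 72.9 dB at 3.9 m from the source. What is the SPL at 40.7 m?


Given values:
  SPL1 = 72.9 dB, r1 = 3.9 m, r2 = 40.7 m
Formula: SPL2 = SPL1 - 20 * log10(r2 / r1)
Compute ratio: r2 / r1 = 40.7 / 3.9 = 10.4359
Compute log10: log10(10.4359) = 1.01853
Compute drop: 20 * 1.01853 = 20.3706
SPL2 = 72.9 - 20.3706 = 52.53

52.53 dB


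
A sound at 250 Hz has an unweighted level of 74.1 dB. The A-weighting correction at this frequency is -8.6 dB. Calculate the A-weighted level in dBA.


Given values:
  SPL = 74.1 dB
  A-weighting at 250 Hz = -8.6 dB
Formula: L_A = SPL + A_weight
L_A = 74.1 + (-8.6)
L_A = 65.5

65.5 dBA


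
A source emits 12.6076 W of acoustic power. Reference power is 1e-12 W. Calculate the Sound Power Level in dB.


Given values:
  W = 12.6076 W
  W_ref = 1e-12 W
Formula: SWL = 10 * log10(W / W_ref)
Compute ratio: W / W_ref = 12607600000000
Compute log10: log10(12607600000000) = 13.100632
Multiply: SWL = 10 * 13.100632 = 131.01

131.01 dB


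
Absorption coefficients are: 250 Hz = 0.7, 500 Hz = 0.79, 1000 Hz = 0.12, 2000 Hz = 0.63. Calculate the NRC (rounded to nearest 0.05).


Given values:
  a_250 = 0.7, a_500 = 0.79
  a_1000 = 0.12, a_2000 = 0.63
Formula: NRC = (a250 + a500 + a1000 + a2000) / 4
Sum = 0.7 + 0.79 + 0.12 + 0.63 = 2.24
NRC = 2.24 / 4 = 0.56
Rounded to nearest 0.05: 0.55

0.55


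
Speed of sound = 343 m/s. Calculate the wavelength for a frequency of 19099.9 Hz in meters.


Given values:
  c = 343 m/s, f = 19099.9 Hz
Formula: lambda = c / f
lambda = 343 / 19099.9
lambda = 0.018

0.018 m


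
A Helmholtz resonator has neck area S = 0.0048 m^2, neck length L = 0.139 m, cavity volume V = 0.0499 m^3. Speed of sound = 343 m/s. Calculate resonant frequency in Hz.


Given values:
  S = 0.0048 m^2, L = 0.139 m, V = 0.0499 m^3, c = 343 m/s
Formula: f = (c / (2*pi)) * sqrt(S / (V * L))
Compute V * L = 0.0499 * 0.139 = 0.0069361
Compute S / (V * L) = 0.0048 / 0.0069361 = 0.692
Compute sqrt(0.692) = 0.831865
Compute c / (2*pi) = 343 / 6.283185 = 54.590148
f = 54.590148 * 0.831865 = 45.41

45.41 Hz


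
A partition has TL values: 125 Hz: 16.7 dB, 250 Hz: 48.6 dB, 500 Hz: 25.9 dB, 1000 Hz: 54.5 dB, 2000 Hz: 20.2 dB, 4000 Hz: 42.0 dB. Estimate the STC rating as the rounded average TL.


Given TL values at each frequency:
  125 Hz: 16.7 dB
  250 Hz: 48.6 dB
  500 Hz: 25.9 dB
  1000 Hz: 54.5 dB
  2000 Hz: 20.2 dB
  4000 Hz: 42.0 dB
Formula: STC ~ round(average of TL values)
Sum = 16.7 + 48.6 + 25.9 + 54.5 + 20.2 + 42.0 = 207.9
Average = 207.9 / 6 = 34.65
Rounded: 35

35


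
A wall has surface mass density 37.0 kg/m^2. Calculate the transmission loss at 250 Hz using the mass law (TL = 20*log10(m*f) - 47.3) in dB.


Given values:
  m = 37.0 kg/m^2, f = 250 Hz
Formula: TL = 20 * log10(m * f) - 47.3
Compute m * f = 37.0 * 250 = 9250.0
Compute log10(9250.0) = 3.966142
Compute 20 * 3.966142 = 79.3228
TL = 79.3228 - 47.3 = 32.02

32.02 dB


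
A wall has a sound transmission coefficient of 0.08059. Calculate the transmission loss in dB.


Given values:
  tau = 0.08059
Formula: TL = 10 * log10(1 / tau)
Compute 1 / tau = 1 / 0.08059 = 12.4085
Compute log10(12.4085) = 1.093719
TL = 10 * 1.093719 = 10.94

10.94 dB


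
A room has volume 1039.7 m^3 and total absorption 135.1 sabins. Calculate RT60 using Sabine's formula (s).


Given values:
  V = 1039.7 m^3
  A = 135.1 sabins
Formula: RT60 = 0.161 * V / A
Numerator: 0.161 * 1039.7 = 167.3917
RT60 = 167.3917 / 135.1 = 1.239

1.239 s


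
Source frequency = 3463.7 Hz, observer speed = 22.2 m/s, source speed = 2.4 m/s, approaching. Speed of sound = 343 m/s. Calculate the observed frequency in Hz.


Given values:
  f_s = 3463.7 Hz, v_o = 22.2 m/s, v_s = 2.4 m/s
  Direction: approaching
Formula: f_o = f_s * (c + v_o) / (c - v_s)
Numerator: c + v_o = 343 + 22.2 = 365.2
Denominator: c - v_s = 343 - 2.4 = 340.6
f_o = 3463.7 * 365.2 / 340.6 = 3713.87

3713.87 Hz


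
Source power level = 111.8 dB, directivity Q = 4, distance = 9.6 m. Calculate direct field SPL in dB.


Given values:
  Lw = 111.8 dB, Q = 4, r = 9.6 m
Formula: SPL = Lw + 10 * log10(Q / (4 * pi * r^2))
Compute 4 * pi * r^2 = 4 * pi * 9.6^2 = 1158.1167
Compute Q / denom = 4 / 1158.1167 = 0.00345388
Compute 10 * log10(0.00345388) = -24.6169
SPL = 111.8 + (-24.6169) = 87.18

87.18 dB


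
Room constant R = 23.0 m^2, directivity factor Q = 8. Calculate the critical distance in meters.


Given values:
  R = 23.0 m^2, Q = 8
Formula: d_c = 0.141 * sqrt(Q * R)
Compute Q * R = 8 * 23.0 = 184.0
Compute sqrt(184.0) = 13.5647
d_c = 0.141 * 13.5647 = 1.913

1.913 m


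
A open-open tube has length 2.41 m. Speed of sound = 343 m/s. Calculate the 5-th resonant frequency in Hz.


Given values:
  Tube type: open-open, L = 2.41 m, c = 343 m/s, n = 5
Formula: f_n = n * c / (2 * L)
Compute 2 * L = 2 * 2.41 = 4.82
f = 5 * 343 / 4.82
f = 355.81

355.81 Hz


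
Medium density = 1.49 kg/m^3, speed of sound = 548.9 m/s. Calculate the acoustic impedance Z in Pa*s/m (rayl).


Given values:
  rho = 1.49 kg/m^3
  c = 548.9 m/s
Formula: Z = rho * c
Z = 1.49 * 548.9
Z = 817.86

817.86 rayl


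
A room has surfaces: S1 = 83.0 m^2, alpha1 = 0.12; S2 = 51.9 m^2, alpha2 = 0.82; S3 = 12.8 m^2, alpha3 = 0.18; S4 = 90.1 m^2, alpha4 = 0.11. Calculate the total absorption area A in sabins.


Given surfaces:
  Surface 1: 83.0 * 0.12 = 9.96
  Surface 2: 51.9 * 0.82 = 42.558
  Surface 3: 12.8 * 0.18 = 2.304
  Surface 4: 90.1 * 0.11 = 9.911
Formula: A = sum(Si * alpha_i)
A = 9.96 + 42.558 + 2.304 + 9.911
A = 64.73

64.73 sabins


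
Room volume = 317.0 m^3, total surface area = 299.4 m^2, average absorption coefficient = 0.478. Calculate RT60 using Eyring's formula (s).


Given values:
  V = 317.0 m^3, S = 299.4 m^2, alpha = 0.478
Formula: RT60 = 0.161 * V / (-S * ln(1 - alpha))
Compute ln(1 - 0.478) = ln(0.522) = -0.650088
Denominator: -299.4 * -0.650088 = 194.6363
Numerator: 0.161 * 317.0 = 51.037
RT60 = 51.037 / 194.6363 = 0.262

0.262 s


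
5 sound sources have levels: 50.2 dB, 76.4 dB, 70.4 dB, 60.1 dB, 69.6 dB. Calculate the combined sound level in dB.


Formula: L_total = 10 * log10( sum(10^(Li/10)) )
  Source 1: 10^(50.2/10) = 104712.8548
  Source 2: 10^(76.4/10) = 43651583.224
  Source 3: 10^(70.4/10) = 10964781.9614
  Source 4: 10^(60.1/10) = 1023292.9923
  Source 5: 10^(69.6/10) = 9120108.3936
Sum of linear values = 64864479.4261
L_total = 10 * log10(64864479.4261) = 78.12

78.12 dB


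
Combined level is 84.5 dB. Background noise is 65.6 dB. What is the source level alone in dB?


Given values:
  L_total = 84.5 dB, L_bg = 65.6 dB
Formula: L_source = 10 * log10(10^(L_total/10) - 10^(L_bg/10))
Convert to linear:
  10^(84.5/10) = 281838293.1264
  10^(65.6/10) = 3630780.5477
Difference: 281838293.1264 - 3630780.5477 = 278207512.5787
L_source = 10 * log10(278207512.5787) = 84.44

84.44 dB


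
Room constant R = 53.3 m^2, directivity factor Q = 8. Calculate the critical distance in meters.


Given values:
  R = 53.3 m^2, Q = 8
Formula: d_c = 0.141 * sqrt(Q * R)
Compute Q * R = 8 * 53.3 = 426.4
Compute sqrt(426.4) = 20.6495
d_c = 0.141 * 20.6495 = 2.912

2.912 m


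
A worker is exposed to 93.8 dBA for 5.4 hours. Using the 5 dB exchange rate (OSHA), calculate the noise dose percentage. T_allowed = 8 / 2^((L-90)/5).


Given values:
  L = 93.8 dBA, T = 5.4 hours
Formula: T_allowed = 8 / 2^((L - 90) / 5)
Compute exponent: (93.8 - 90) / 5 = 0.76
Compute 2^(0.76) = 1.693491
T_allowed = 8 / 1.693491 = 4.72397 hours
Dose = (T / T_allowed) * 100
Dose = (5.4 / 4.72397) * 100 = 114.31

114.31 %


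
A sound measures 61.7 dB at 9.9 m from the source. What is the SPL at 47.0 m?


Given values:
  SPL1 = 61.7 dB, r1 = 9.9 m, r2 = 47.0 m
Formula: SPL2 = SPL1 - 20 * log10(r2 / r1)
Compute ratio: r2 / r1 = 47.0 / 9.9 = 4.7475
Compute log10: log10(4.7475) = 0.676465
Compute drop: 20 * 0.676465 = 13.5293
SPL2 = 61.7 - 13.5293 = 48.17

48.17 dB


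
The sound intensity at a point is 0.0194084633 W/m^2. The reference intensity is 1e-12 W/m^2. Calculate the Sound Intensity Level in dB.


Given values:
  I = 0.0194084633 W/m^2
  I_ref = 1e-12 W/m^2
Formula: SIL = 10 * log10(I / I_ref)
Compute ratio: I / I_ref = 19408463300
Compute log10: log10(19408463300) = 10.287991
Multiply: SIL = 10 * 10.287991 = 102.88

102.88 dB


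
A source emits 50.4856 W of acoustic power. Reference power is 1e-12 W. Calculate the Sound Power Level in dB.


Given values:
  W = 50.4856 W
  W_ref = 1e-12 W
Formula: SWL = 10 * log10(W / W_ref)
Compute ratio: W / W_ref = 50485600000000
Compute log10: log10(50485600000000) = 13.703168
Multiply: SWL = 10 * 13.703168 = 137.03

137.03 dB


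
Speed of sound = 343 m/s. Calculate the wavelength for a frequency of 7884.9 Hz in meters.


Given values:
  c = 343 m/s, f = 7884.9 Hz
Formula: lambda = c / f
lambda = 343 / 7884.9
lambda = 0.0435

0.0435 m


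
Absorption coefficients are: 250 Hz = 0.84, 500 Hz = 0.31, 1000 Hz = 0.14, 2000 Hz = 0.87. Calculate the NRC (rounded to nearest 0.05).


Given values:
  a_250 = 0.84, a_500 = 0.31
  a_1000 = 0.14, a_2000 = 0.87
Formula: NRC = (a250 + a500 + a1000 + a2000) / 4
Sum = 0.84 + 0.31 + 0.14 + 0.87 = 2.16
NRC = 2.16 / 4 = 0.54
Rounded to nearest 0.05: 0.55

0.55


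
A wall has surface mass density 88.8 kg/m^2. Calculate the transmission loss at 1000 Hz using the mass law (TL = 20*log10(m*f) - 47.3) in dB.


Given values:
  m = 88.8 kg/m^2, f = 1000 Hz
Formula: TL = 20 * log10(m * f) - 47.3
Compute m * f = 88.8 * 1000 = 88800.0
Compute log10(88800.0) = 4.948413
Compute 20 * 4.948413 = 98.9683
TL = 98.9683 - 47.3 = 51.67

51.67 dB


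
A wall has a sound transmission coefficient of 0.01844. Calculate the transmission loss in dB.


Given values:
  tau = 0.01844
Formula: TL = 10 * log10(1 / tau)
Compute 1 / tau = 1 / 0.01844 = 54.2299
Compute log10(54.2299) = 1.734239
TL = 10 * 1.734239 = 17.34

17.34 dB


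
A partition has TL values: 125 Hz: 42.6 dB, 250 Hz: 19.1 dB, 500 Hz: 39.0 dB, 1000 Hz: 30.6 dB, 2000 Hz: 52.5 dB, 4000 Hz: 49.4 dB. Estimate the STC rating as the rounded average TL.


Given TL values at each frequency:
  125 Hz: 42.6 dB
  250 Hz: 19.1 dB
  500 Hz: 39.0 dB
  1000 Hz: 30.6 dB
  2000 Hz: 52.5 dB
  4000 Hz: 49.4 dB
Formula: STC ~ round(average of TL values)
Sum = 42.6 + 19.1 + 39.0 + 30.6 + 52.5 + 49.4 = 233.2
Average = 233.2 / 6 = 38.87
Rounded: 39

39


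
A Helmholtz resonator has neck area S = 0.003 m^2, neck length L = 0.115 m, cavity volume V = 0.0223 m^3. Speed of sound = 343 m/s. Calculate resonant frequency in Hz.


Given values:
  S = 0.003 m^2, L = 0.115 m, V = 0.0223 m^3, c = 343 m/s
Formula: f = (c / (2*pi)) * sqrt(S / (V * L))
Compute V * L = 0.0223 * 0.115 = 0.0025645
Compute S / (V * L) = 0.003 / 0.0025645 = 1.1698
Compute sqrt(1.1698) = 1.081573
Compute c / (2*pi) = 343 / 6.283185 = 54.590148
f = 54.590148 * 1.081573 = 59.04

59.04 Hz


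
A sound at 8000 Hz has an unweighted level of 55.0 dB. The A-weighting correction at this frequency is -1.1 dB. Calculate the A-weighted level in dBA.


Given values:
  SPL = 55.0 dB
  A-weighting at 8000 Hz = -1.1 dB
Formula: L_A = SPL + A_weight
L_A = 55.0 + (-1.1)
L_A = 53.9

53.9 dBA


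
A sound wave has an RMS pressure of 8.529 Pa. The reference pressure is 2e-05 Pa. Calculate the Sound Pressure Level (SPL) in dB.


Given values:
  p = 8.529 Pa
  p_ref = 2e-05 Pa
Formula: SPL = 20 * log10(p / p_ref)
Compute ratio: p / p_ref = 8.529 / 2e-05 = 426450
Compute log10: log10(426450) = 5.629868
Multiply: SPL = 20 * 5.629868 = 112.6

112.6 dB


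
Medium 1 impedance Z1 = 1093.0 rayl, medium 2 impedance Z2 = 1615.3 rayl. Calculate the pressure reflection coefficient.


Given values:
  Z1 = 1093.0 rayl, Z2 = 1615.3 rayl
Formula: R = (Z2 - Z1) / (Z2 + Z1)
Numerator: Z2 - Z1 = 1615.3 - 1093.0 = 522.3
Denominator: Z2 + Z1 = 1615.3 + 1093.0 = 2708.3
R = 522.3 / 2708.3 = 0.1929

0.1929


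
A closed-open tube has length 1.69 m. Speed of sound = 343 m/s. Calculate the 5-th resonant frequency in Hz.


Given values:
  Tube type: closed-open, L = 1.69 m, c = 343 m/s, n = 5
Formula: f_n = (2n - 1) * c / (4 * L)
Compute 2n - 1 = 2*5 - 1 = 9
Compute 4 * L = 4 * 1.69 = 6.76
f = 9 * 343 / 6.76
f = 456.66

456.66 Hz


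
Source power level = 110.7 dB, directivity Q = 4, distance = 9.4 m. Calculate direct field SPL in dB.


Given values:
  Lw = 110.7 dB, Q = 4, r = 9.4 m
Formula: SPL = Lw + 10 * log10(Q / (4 * pi * r^2))
Compute 4 * pi * r^2 = 4 * pi * 9.4^2 = 1110.3645
Compute Q / denom = 4 / 1110.3645 = 0.00360242
Compute 10 * log10(0.00360242) = -24.4341
SPL = 110.7 + (-24.4341) = 86.27

86.27 dB


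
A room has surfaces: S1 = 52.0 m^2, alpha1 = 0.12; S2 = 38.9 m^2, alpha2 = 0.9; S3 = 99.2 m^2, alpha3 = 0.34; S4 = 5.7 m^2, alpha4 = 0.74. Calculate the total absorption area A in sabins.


Given surfaces:
  Surface 1: 52.0 * 0.12 = 6.24
  Surface 2: 38.9 * 0.9 = 35.01
  Surface 3: 99.2 * 0.34 = 33.728
  Surface 4: 5.7 * 0.74 = 4.218
Formula: A = sum(Si * alpha_i)
A = 6.24 + 35.01 + 33.728 + 4.218
A = 79.2

79.2 sabins


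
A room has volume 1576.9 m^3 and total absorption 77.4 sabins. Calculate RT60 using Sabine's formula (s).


Given values:
  V = 1576.9 m^3
  A = 77.4 sabins
Formula: RT60 = 0.161 * V / A
Numerator: 0.161 * 1576.9 = 253.8809
RT60 = 253.8809 / 77.4 = 3.28

3.28 s


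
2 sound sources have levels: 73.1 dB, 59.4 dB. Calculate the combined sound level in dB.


Formula: L_total = 10 * log10( sum(10^(Li/10)) )
  Source 1: 10^(73.1/10) = 20417379.4467
  Source 2: 10^(59.4/10) = 870963.59
Sum of linear values = 21288343.0367
L_total = 10 * log10(21288343.0367) = 73.28

73.28 dB


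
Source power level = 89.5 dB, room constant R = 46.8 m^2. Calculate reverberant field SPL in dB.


Given values:
  Lw = 89.5 dB, R = 46.8 m^2
Formula: SPL = Lw + 10 * log10(4 / R)
Compute 4 / R = 4 / 46.8 = 0.08547
Compute 10 * log10(0.08547) = -10.6819
SPL = 89.5 + (-10.6819) = 78.82

78.82 dB


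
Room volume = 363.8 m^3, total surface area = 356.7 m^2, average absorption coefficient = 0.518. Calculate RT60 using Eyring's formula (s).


Given values:
  V = 363.8 m^3, S = 356.7 m^2, alpha = 0.518
Formula: RT60 = 0.161 * V / (-S * ln(1 - alpha))
Compute ln(1 - 0.518) = ln(0.482) = -0.729811
Denominator: -356.7 * -0.729811 = 260.3236
Numerator: 0.161 * 363.8 = 58.5718
RT60 = 58.5718 / 260.3236 = 0.225

0.225 s


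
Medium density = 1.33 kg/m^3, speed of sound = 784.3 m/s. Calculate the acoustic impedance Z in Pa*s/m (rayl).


Given values:
  rho = 1.33 kg/m^3
  c = 784.3 m/s
Formula: Z = rho * c
Z = 1.33 * 784.3
Z = 1043.12

1043.12 rayl


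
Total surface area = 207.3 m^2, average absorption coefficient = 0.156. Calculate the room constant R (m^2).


Given values:
  S = 207.3 m^2, alpha = 0.156
Formula: R = S * alpha / (1 - alpha)
Numerator: 207.3 * 0.156 = 32.3388
Denominator: 1 - 0.156 = 0.844
R = 32.3388 / 0.844 = 38.32

38.32 m^2


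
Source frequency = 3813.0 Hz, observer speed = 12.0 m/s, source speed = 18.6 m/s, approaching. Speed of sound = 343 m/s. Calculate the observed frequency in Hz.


Given values:
  f_s = 3813.0 Hz, v_o = 12.0 m/s, v_s = 18.6 m/s
  Direction: approaching
Formula: f_o = f_s * (c + v_o) / (c - v_s)
Numerator: c + v_o = 343 + 12.0 = 355.0
Denominator: c - v_s = 343 - 18.6 = 324.4
f_o = 3813.0 * 355.0 / 324.4 = 4172.67

4172.67 Hz


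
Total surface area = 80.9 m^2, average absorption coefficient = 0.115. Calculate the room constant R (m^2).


Given values:
  S = 80.9 m^2, alpha = 0.115
Formula: R = S * alpha / (1 - alpha)
Numerator: 80.9 * 0.115 = 9.3035
Denominator: 1 - 0.115 = 0.885
R = 9.3035 / 0.885 = 10.51

10.51 m^2


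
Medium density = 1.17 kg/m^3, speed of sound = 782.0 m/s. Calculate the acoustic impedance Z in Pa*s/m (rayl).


Given values:
  rho = 1.17 kg/m^3
  c = 782.0 m/s
Formula: Z = rho * c
Z = 1.17 * 782.0
Z = 914.94

914.94 rayl


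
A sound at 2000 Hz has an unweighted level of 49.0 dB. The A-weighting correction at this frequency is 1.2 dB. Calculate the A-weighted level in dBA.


Given values:
  SPL = 49.0 dB
  A-weighting at 2000 Hz = 1.2 dB
Formula: L_A = SPL + A_weight
L_A = 49.0 + (1.2)
L_A = 50.2

50.2 dBA


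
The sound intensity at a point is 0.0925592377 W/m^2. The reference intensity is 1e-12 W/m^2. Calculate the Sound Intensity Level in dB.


Given values:
  I = 0.0925592377 W/m^2
  I_ref = 1e-12 W/m^2
Formula: SIL = 10 * log10(I / I_ref)
Compute ratio: I / I_ref = 92559237700
Compute log10: log10(92559237700) = 10.96642
Multiply: SIL = 10 * 10.96642 = 109.66

109.66 dB


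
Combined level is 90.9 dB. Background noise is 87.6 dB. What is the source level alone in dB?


Given values:
  L_total = 90.9 dB, L_bg = 87.6 dB
Formula: L_source = 10 * log10(10^(L_total/10) - 10^(L_bg/10))
Convert to linear:
  10^(90.9/10) = 1230268770.8124
  10^(87.6/10) = 575439937.3372
Difference: 1230268770.8124 - 575439937.3372 = 654828833.4752
L_source = 10 * log10(654828833.4752) = 88.16

88.16 dB


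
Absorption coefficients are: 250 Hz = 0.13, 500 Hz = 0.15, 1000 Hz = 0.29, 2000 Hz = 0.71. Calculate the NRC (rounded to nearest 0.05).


Given values:
  a_250 = 0.13, a_500 = 0.15
  a_1000 = 0.29, a_2000 = 0.71
Formula: NRC = (a250 + a500 + a1000 + a2000) / 4
Sum = 0.13 + 0.15 + 0.29 + 0.71 = 1.28
NRC = 1.28 / 4 = 0.32
Rounded to nearest 0.05: 0.3

0.3


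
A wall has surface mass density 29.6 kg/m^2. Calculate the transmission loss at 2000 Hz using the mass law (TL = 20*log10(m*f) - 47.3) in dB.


Given values:
  m = 29.6 kg/m^2, f = 2000 Hz
Formula: TL = 20 * log10(m * f) - 47.3
Compute m * f = 29.6 * 2000 = 59200.0
Compute log10(59200.0) = 4.772322
Compute 20 * 4.772322 = 95.4464
TL = 95.4464 - 47.3 = 48.15

48.15 dB


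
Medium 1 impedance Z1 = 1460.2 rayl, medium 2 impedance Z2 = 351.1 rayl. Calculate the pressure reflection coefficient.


Given values:
  Z1 = 1460.2 rayl, Z2 = 351.1 rayl
Formula: R = (Z2 - Z1) / (Z2 + Z1)
Numerator: Z2 - Z1 = 351.1 - 1460.2 = -1109.1
Denominator: Z2 + Z1 = 351.1 + 1460.2 = 1811.3
R = -1109.1 / 1811.3 = -0.6123

-0.6123


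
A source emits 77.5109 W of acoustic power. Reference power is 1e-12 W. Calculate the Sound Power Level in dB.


Given values:
  W = 77.5109 W
  W_ref = 1e-12 W
Formula: SWL = 10 * log10(W / W_ref)
Compute ratio: W / W_ref = 77510900000000
Compute log10: log10(77510900000000) = 13.889363
Multiply: SWL = 10 * 13.889363 = 138.89

138.89 dB


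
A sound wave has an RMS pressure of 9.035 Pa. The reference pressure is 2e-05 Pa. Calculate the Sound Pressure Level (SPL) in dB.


Given values:
  p = 9.035 Pa
  p_ref = 2e-05 Pa
Formula: SPL = 20 * log10(p / p_ref)
Compute ratio: p / p_ref = 9.035 / 2e-05 = 451750
Compute log10: log10(451750) = 5.654898
Multiply: SPL = 20 * 5.654898 = 113.1

113.1 dB


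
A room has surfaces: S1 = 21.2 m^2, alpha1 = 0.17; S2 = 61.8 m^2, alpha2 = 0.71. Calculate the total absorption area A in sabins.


Given surfaces:
  Surface 1: 21.2 * 0.17 = 3.604
  Surface 2: 61.8 * 0.71 = 43.878
Formula: A = sum(Si * alpha_i)
A = 3.604 + 43.878
A = 47.48

47.48 sabins


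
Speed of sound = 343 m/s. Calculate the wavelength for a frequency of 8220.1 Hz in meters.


Given values:
  c = 343 m/s, f = 8220.1 Hz
Formula: lambda = c / f
lambda = 343 / 8220.1
lambda = 0.0417

0.0417 m


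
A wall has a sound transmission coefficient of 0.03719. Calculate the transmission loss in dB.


Given values:
  tau = 0.03719
Formula: TL = 10 * log10(1 / tau)
Compute 1 / tau = 1 / 0.03719 = 26.8889
Compute log10(26.8889) = 1.429573
TL = 10 * 1.429573 = 14.3

14.3 dB


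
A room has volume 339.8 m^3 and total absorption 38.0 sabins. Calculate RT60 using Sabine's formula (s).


Given values:
  V = 339.8 m^3
  A = 38.0 sabins
Formula: RT60 = 0.161 * V / A
Numerator: 0.161 * 339.8 = 54.7078
RT60 = 54.7078 / 38.0 = 1.44

1.44 s
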